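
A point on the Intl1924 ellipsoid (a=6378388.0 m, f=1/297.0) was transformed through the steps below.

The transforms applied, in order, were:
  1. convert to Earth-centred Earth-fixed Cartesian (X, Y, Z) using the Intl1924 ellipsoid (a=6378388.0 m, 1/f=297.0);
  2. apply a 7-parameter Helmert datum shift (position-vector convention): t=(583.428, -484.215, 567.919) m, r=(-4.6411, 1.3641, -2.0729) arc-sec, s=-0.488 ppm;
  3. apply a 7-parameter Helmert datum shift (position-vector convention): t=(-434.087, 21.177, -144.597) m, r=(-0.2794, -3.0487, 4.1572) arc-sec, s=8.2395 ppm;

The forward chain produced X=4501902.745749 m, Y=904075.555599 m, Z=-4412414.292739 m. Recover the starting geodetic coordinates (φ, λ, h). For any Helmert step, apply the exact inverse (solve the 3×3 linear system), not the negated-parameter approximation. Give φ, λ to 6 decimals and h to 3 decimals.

start: X=4501902.7457, Y=904075.5556, Z=-4412414.2927 m
→ Helmert⁻¹: X=4502252.7391, Y=903962.1650, Z=-4412298.6623
→ Helmert⁻¹: X=4501691.6005, Y=904591.3535, Z=-4412818.6096
→ geod (Bowring, a=6378388.000): φ=-44.05516200°, λ=11.36197200°, h=347.7680 m

φ=-44.055162°, λ=11.361972°, h=347.768 m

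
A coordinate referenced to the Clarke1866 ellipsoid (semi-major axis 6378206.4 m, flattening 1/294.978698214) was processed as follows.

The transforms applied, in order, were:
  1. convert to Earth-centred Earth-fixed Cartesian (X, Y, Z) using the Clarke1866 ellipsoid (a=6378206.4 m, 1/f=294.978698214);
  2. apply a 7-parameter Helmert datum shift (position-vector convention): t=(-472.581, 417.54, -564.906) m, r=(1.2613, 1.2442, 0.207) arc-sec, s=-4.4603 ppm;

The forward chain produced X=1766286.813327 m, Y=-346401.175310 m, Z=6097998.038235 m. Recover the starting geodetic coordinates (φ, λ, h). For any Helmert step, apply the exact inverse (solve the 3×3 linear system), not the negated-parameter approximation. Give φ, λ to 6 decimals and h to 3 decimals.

φ=73.657591°, λ=-11.105186°, h=507.764 m

start: X=1766286.8133, Y=-346401.1753, Z=6097998.0382 m
→ Helmert⁻¹: X=1766730.1395, Y=-346784.7426, Z=6098602.9234
→ geod (Bowring, a=6378206.400): φ=73.65759100°, λ=-11.10518600°, h=507.7640 m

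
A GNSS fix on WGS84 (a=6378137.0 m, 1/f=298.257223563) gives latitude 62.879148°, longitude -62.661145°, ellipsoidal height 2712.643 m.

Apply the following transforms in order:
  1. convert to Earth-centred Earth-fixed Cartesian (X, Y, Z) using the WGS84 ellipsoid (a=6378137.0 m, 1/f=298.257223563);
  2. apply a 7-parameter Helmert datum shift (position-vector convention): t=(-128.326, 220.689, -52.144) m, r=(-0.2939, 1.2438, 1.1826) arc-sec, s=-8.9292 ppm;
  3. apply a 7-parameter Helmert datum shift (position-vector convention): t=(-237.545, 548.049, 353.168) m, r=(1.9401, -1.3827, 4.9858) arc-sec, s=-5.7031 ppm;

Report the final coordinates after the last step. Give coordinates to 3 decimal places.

X=1339129.525 m, Y=-2590006.111 m, Z=5656462.973 m

start: φ=62.879148°, λ=-62.661145°, h=2712.643 m
→ ECEF (a=6378137.000, f=1/298.257223563): X=1339441.3314, Y=-2590807.6696, Z=5656264.4860
→ Helmert 7p (PV): X=1339350.0069, Y=-2590548.1079, Z=5656157.4507
→ Helmert 7p (PV): X=1339129.5255, Y=-2590006.1111, Z=5656462.9731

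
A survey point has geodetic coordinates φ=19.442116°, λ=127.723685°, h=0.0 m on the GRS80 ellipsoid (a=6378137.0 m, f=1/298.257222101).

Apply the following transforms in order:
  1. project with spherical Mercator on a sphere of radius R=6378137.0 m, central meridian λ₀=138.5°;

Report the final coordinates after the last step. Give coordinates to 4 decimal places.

E=-1199613.8984 m, N=2207057.7010 m

start: φ=19.442116°, λ=127.723685°, h=0.000 m
→ merc (R=6378137.0, λ₀=138.5°): E=-1199613.8984, N=2207057.7010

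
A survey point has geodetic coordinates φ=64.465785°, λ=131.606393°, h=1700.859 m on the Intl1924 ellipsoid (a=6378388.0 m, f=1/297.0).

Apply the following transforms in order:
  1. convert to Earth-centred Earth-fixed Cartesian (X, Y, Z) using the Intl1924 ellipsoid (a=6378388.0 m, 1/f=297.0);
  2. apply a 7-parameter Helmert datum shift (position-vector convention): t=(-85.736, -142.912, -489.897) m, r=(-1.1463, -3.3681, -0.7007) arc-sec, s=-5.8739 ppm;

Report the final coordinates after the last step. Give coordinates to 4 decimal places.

start: φ=64.465785°, λ=131.606393°, h=1700.859 m
→ ECEF (a=6378388.000, f=1/297.0): X=-1831134.7142, Y=2061993.2099, Z=5733951.3350
→ Helmert 7p (PV): X=-1831296.3187, Y=2061876.2722, Z=5733386.3976

X=-1831296.3187 m, Y=2061876.2722 m, Z=5733386.3976 m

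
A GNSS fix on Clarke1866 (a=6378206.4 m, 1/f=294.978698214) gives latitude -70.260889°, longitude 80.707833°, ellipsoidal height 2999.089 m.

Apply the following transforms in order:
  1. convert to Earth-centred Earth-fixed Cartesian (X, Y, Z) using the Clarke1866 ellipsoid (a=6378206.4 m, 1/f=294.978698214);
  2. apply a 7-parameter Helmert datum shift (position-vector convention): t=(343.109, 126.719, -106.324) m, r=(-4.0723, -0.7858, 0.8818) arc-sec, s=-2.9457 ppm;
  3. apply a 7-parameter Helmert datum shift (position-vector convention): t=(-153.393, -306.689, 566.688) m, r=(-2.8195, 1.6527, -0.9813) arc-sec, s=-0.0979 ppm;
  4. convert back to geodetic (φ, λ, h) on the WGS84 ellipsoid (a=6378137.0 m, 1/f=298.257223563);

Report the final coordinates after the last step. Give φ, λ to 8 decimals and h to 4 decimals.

start: φ=-70.260889°, λ=80.707833°, h=2999.089 m
→ ECEF (a=6378206.400, f=1/294.978698214): X=349041.2876, Y=2133296.7998, Z=-5983571.1019
→ Helmert 7p (PV): X=349397.0438, Y=2133300.5932, Z=-5983700.5881
→ Helmert 7p (PV): X=349205.8212, Y=2132910.2400, Z=-5983165.2746
→ geod (Bowring, a=6378137.000): φ=-70.26129519°, λ=80.70187382°, h=2355.9474 m

φ=-70.26129519°, λ=80.70187382°, h=2355.9474 m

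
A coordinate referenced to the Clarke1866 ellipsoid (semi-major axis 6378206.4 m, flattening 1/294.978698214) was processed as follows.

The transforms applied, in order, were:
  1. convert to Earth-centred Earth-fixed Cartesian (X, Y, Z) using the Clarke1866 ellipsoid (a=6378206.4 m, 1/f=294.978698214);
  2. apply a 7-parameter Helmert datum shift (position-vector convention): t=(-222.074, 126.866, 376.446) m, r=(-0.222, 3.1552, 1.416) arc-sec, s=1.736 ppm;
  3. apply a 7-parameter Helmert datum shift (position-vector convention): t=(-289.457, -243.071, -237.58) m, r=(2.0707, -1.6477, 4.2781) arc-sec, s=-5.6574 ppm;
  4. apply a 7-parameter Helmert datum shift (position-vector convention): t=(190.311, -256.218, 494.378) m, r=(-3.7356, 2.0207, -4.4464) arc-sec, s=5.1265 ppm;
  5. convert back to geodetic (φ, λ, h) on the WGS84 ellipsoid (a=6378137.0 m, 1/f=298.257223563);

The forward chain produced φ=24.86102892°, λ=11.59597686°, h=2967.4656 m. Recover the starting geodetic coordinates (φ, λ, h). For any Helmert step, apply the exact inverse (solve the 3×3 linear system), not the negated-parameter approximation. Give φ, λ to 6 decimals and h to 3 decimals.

start: φ=24.861029°, λ=11.595977°, h=2967.466 m
→ ECEF (a=6378137.000, f=1/298.257223563): X=5674952.6895, Y=1164485.2288, Z=2666362.3867
→ Helmert⁻¹: X=5674682.0603, Y=1164809.5217, Z=2665931.0304
→ Helmert⁻¹: X=5675049.0832, Y=1164968.2441, Z=2666126.6651
→ Helmert⁻¹: X=5675228.5224, Y=1164797.5265, Z=2665833.6581
→ geod (Bowring, a=6378206.400): φ=24.85707100°, λ=11.59845400°, h=3019.8540 m

φ=24.857071°, λ=11.598454°, h=3019.854 m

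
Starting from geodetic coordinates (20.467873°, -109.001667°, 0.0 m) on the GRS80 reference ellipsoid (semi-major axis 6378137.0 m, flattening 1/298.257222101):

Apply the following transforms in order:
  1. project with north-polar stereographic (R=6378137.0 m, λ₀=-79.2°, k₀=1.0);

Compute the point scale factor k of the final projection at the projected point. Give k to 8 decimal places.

1.48183041

start: φ=20.467873°, λ=-109.001667°, h=0.000 m
→ into stereo (λ₀=-79.2°): φ=20.46787300°, λ−λ₀=-29.80166700°
scale k = 1.48183041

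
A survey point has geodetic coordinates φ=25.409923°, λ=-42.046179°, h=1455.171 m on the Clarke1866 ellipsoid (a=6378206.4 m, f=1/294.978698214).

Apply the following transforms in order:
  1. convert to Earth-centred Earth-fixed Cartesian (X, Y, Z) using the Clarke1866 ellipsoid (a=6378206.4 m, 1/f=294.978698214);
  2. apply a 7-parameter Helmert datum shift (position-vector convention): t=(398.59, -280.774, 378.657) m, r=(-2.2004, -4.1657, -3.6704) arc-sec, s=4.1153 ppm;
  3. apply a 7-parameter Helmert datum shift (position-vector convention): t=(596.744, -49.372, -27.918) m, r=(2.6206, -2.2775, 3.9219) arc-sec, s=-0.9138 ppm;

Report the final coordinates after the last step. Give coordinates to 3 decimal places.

X=4282859.670 m, Y=-3862064.334 m, Z=2721115.091 m

start: φ=25.409923°, λ=-42.046179°, h=1455.171 m
→ ECEF (a=6378206.400, f=1/294.978698214): X=4281930.9043, Y=-3861721.5023, Z=2720629.7536
→ Helmert 7p (PV): X=4282223.4519, Y=-3862065.3407, Z=2721147.2809
→ Helmert 7p (PV): X=4282859.6698, Y=-3862064.3340, Z=2721115.0914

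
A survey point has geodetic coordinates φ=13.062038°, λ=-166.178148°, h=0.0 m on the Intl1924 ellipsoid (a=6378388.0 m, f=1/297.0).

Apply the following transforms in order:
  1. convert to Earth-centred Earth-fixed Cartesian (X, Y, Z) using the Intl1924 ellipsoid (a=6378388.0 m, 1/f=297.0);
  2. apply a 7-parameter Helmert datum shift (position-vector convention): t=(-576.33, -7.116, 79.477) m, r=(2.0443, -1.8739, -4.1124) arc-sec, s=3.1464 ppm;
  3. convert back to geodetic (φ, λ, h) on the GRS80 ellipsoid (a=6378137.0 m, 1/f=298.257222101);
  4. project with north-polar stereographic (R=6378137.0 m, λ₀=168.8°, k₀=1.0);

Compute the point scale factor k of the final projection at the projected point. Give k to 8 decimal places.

1.63134638

start: φ=13.062038°, λ=-166.178148°, h=0.000 m
→ ECEF (a=6378388.000, f=1/297.0): X=-6034470.6622, Y=-1484648.7197, Z=1432108.3798
→ Helmert 7p (PV): X=-6035108.5899, Y=-1484554.3882, Z=1432122.8255
→ geod (Bowring, a=6378137.000): φ=13.06058339°, λ=-166.18039745°, h=831.0939 m
→ into stereo (λ₀=168.8°): φ=13.06058339°, λ−λ₀=25.01960255°
scale k = 1.63134638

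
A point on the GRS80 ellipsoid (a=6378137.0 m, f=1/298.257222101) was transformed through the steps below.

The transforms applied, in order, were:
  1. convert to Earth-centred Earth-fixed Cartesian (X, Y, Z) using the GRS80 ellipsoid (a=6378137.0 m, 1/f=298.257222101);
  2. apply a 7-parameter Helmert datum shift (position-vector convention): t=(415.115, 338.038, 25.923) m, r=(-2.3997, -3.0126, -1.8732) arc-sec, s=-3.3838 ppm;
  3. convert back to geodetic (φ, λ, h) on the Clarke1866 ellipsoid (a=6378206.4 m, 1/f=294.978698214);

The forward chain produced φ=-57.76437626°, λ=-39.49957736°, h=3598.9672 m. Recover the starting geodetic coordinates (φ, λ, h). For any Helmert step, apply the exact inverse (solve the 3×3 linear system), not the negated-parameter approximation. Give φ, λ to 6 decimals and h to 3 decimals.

start: φ=-57.764376°, λ=-39.499577°, h=3598.967 m
→ ECEF (a=6378206.400, f=1/294.978698214): X=2633059.6879, Y=-2170494.2862, Z=-5374629.8787
→ Helmert⁻¹: X=2632594.6943, Y=-2170753.2318, Z=-5374737.6935
→ geod (Bowring, a=6378137.000): φ=-57.76443600°, λ=-39.50789900°, h=3485.9930 m

φ=-57.764436°, λ=-39.507899°, h=3485.993 m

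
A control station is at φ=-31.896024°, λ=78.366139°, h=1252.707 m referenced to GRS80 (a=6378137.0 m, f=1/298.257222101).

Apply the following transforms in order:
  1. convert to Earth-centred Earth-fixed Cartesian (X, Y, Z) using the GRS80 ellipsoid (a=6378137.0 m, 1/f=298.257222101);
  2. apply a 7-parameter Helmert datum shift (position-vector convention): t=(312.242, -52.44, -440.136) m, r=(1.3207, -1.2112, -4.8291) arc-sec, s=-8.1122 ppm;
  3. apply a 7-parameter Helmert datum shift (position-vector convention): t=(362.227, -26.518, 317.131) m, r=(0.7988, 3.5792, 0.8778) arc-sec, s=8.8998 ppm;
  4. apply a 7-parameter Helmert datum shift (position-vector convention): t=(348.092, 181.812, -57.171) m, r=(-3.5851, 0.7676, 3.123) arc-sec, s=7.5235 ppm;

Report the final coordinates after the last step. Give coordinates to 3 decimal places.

X=1094228.432 m, Y=5309969.114 m, Z=-3351572.645 m

start: φ=-31.896024°, λ=78.366139°, h=1252.707 m
→ ECEF (a=6378137.000, f=1/298.257222101): X=1093226.4066, Y=5309850.3202, Z=-3351310.2532
→ Helmert 7p (PV): X=1093673.7730, Y=5309750.6691, Z=-3351682.7849
→ Helmert 7p (PV): X=1093964.9762, Y=5309789.0414, Z=-3351393.8981
→ Helmert 7p (PV): X=1094228.4319, Y=5309969.1139, Z=-3351572.6449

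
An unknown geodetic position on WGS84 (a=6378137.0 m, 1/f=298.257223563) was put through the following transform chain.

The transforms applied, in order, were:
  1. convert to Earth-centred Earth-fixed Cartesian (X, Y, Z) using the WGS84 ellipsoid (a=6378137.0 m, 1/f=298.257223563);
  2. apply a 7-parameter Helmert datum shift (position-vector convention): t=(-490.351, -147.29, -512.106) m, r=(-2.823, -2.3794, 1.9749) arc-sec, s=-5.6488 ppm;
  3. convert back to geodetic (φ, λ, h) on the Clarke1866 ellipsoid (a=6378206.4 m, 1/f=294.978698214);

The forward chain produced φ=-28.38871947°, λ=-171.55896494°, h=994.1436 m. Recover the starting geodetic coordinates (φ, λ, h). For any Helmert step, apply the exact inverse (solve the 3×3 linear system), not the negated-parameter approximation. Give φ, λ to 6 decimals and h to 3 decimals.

φ=-28.384494°, λ=-171.560734°, h=356.539 m

start: φ=-28.388719°, λ=-171.558965°, h=994.144 m
→ ECEF (a=6378206.400, f=1/294.978698214): X=-5555510.2546, Y=-824432.4116, Z=-3014778.1818
→ Helmert⁻¹: X=-5555093.9455, Y=-824195.3365, Z=-3014230.3014
→ geod (Bowring, a=6378137.000): φ=-28.38449400°, λ=-171.56073400°, h=356.5390 m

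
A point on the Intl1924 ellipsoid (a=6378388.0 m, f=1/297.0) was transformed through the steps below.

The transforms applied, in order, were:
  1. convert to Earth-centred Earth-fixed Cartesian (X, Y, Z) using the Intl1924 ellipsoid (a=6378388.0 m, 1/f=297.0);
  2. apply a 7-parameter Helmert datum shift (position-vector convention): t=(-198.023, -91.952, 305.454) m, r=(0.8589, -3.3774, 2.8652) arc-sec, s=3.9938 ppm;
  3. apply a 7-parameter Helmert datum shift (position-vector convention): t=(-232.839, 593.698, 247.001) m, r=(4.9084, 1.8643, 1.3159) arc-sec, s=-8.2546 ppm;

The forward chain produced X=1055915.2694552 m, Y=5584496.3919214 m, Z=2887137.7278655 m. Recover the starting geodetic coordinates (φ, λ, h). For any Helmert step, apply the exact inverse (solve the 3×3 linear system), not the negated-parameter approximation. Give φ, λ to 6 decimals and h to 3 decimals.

start: X=1055915.2695, Y=5584496.3919, Z=2887137.7279 m
→ Helmert⁻¹: X=1056166.3588, Y=5584010.7450, Z=2886791.2228
→ Helmert⁻¹: X=1056484.9934, Y=5584077.7391, Z=2886433.6893
→ geod (Bowring, a=6378388.000): φ=27.08209400°, λ=79.28650200°, h=167.6120 m

φ=27.082094°, λ=79.286502°, h=167.612 m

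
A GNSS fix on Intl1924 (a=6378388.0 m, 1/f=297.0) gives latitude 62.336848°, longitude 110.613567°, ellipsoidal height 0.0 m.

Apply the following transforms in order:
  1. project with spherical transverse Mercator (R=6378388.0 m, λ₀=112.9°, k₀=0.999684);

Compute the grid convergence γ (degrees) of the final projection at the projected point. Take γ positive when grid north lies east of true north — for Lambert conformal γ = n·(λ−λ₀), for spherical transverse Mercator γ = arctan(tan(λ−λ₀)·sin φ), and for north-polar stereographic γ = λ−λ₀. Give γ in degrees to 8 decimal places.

start: φ=62.336848°, λ=110.613567°, h=0.000 m
→ into tm (λ₀=112.9°): φ=62.33684800°, λ−λ₀=-2.28643300°
convergence γ = -2.02530799°

-2.02530799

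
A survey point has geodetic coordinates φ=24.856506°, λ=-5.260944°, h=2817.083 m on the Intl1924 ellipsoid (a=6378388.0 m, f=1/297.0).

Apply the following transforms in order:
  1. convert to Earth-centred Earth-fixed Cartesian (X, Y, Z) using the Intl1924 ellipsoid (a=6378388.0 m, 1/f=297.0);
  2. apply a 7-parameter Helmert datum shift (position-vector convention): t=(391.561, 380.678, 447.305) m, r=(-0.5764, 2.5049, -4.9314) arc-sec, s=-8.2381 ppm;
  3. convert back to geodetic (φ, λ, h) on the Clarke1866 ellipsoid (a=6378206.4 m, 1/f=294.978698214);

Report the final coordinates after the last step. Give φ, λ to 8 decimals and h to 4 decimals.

φ=24.85914823°, λ=-5.25810729°, h=3481.9292 m

start: φ=24.856506°, λ=-5.260944°, h=2817.083 m
→ ECEF (a=6378388.000, f=1/297.0): X=5769106.5509, Y=-531217.6963, Z=2665880.0101
→ Helmert 7p (PV): X=5769470.2596, Y=-530963.1197, Z=2666236.7778
→ geod (Bowring, a=6378206.400): φ=24.85914823°, λ=-5.25810729°, h=3481.9292 m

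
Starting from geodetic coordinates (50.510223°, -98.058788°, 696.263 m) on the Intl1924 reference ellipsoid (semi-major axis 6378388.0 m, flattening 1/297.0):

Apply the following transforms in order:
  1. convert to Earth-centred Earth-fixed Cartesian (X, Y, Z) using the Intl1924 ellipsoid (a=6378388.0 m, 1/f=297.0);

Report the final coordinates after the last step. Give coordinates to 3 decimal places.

X=-569849.450 m, Y=-4024721.603 m, Z=4899707.859 m

start: φ=50.510223°, λ=-98.058788°, h=696.263 m
→ ECEF (a=6378388.000, f=1/297.0): X=-569849.4501, Y=-4024721.6033, Z=4899707.8588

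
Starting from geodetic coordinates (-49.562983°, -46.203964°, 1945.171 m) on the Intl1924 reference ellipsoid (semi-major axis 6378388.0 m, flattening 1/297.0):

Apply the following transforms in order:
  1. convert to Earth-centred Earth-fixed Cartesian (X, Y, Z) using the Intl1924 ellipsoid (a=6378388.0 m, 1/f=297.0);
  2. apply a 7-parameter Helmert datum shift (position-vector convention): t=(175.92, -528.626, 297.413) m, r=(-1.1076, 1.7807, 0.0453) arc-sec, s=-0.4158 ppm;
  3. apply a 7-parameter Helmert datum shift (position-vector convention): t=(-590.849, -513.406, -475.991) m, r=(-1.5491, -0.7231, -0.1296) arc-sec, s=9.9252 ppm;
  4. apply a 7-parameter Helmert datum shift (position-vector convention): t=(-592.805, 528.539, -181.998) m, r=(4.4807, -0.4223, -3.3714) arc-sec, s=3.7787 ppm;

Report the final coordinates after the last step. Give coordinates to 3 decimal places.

X=2868687.529 m, Y=-2993491.685 m, Z=-4833436.163 m

start: φ=-49.562983°, λ=-46.203964°, h=1945.171 m
→ ECEF (a=6378388.000, f=1/297.0): X=2869722.1777, Y=-2992933.0846, Z=-4832976.0419
→ Helmert 7p (PV): X=2869855.8384, Y=-2993485.7879, Z=-4832685.3224
→ Helmert 7p (PV): X=2869308.5345, Y=-2994067.0031, Z=-4833176.7358
→ Helmert 7p (PV): X=2868687.5288, Y=-2993491.6851, Z=-4833436.1629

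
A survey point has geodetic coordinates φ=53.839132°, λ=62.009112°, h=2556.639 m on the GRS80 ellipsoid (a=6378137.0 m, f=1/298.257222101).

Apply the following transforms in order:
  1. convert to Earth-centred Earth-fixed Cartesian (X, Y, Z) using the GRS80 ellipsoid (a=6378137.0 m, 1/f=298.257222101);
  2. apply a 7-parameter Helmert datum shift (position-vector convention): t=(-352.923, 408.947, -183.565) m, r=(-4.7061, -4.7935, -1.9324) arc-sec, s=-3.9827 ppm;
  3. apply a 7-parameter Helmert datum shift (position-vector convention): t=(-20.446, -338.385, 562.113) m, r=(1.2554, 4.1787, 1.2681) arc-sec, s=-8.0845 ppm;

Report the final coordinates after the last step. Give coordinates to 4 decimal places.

start: φ=53.839132°, λ=62.009112°, h=2556.639 m
→ ECEF (a=6378137.000, f=1/298.257222101): X=1770877.6329, Y=3331814.6079, Z=5128263.2508
→ Helmert 7p (PV): X=1770429.6931, Y=3332310.6999, Z=5128024.3979
→ Helmert 7p (PV): X=1770478.3348, Y=3331925.0485, Z=5128529.4682

X=1770478.3348 m, Y=3331925.0485 m, Z=5128529.4682 m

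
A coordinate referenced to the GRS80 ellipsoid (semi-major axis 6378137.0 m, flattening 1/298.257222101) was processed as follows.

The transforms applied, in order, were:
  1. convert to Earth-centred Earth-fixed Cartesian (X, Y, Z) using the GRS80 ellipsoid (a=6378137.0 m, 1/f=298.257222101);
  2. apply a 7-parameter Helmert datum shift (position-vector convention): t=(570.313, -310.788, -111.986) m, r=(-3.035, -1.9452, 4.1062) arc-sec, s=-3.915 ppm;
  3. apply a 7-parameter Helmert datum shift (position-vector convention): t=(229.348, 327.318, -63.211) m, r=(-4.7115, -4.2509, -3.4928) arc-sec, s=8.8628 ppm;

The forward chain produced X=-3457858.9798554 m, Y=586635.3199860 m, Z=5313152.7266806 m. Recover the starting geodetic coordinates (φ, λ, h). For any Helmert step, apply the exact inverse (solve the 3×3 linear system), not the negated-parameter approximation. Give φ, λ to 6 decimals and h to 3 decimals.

φ=56.744415°, λ=170.376350°, h=3685.303 m

start: X=-3457858.9799, Y=586635.3200, Z=5313152.7267 m
→ Helmert⁻¹: X=-3457958.1044, Y=586122.8848, Z=5313253.5012
→ Helmert⁻¹: X=-3458480.1746, Y=586426.6358, Z=5313427.5334
→ geod (Bowring, a=6378137.000): φ=56.74441500°, λ=170.37635000°, h=3685.3030 m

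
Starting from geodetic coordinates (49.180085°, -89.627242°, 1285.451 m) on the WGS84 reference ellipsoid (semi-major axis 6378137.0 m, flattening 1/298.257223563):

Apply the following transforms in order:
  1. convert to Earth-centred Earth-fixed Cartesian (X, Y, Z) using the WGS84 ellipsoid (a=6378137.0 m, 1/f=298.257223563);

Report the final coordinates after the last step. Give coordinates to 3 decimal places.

start: φ=49.180085°, λ=-89.627242°, h=1285.451 m
→ ECEF (a=6378137.000, f=1/298.257223563): X=27182.1764, Y=-4178051.2098, Z=4804646.9952

X=27182.176 m, Y=-4178051.210 m, Z=4804646.995 m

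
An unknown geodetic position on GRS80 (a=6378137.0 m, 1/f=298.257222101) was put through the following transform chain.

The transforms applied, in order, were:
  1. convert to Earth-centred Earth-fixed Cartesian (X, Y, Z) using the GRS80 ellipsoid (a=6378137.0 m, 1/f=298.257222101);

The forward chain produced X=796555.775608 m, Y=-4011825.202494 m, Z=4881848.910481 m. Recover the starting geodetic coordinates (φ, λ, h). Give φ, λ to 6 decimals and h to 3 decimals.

φ=50.232093°, λ=-78.769865°, h=3259.989 m

start: X=796555.7756, Y=-4011825.2025, Z=4881848.9105 m
→ geod (Bowring, a=6378137.000): φ=50.23209300°, λ=-78.76986500°, h=3259.9890 m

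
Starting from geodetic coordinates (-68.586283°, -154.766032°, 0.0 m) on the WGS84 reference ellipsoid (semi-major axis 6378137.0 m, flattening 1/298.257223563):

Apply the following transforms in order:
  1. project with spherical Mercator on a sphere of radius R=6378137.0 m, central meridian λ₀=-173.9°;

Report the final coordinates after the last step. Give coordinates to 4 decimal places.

start: φ=-68.586283°, λ=-154.766032°, h=0.000 m
→ merc (R=6378137.0, λ₀=-173.9°): E=2129983.5746, N=-10623466.6842

E=2129983.5746 m, N=-10623466.6842 m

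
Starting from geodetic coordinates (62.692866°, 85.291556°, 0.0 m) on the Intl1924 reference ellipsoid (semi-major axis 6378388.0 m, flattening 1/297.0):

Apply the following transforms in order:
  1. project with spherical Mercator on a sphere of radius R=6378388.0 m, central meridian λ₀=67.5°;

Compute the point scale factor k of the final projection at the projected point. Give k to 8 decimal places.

start: φ=62.692866°, λ=85.291556°, h=0.000 m
→ into merc (λ₀=67.5°): φ=62.69286600°, λ−λ₀=17.79155600°
scale k = 2.17978807

2.17978807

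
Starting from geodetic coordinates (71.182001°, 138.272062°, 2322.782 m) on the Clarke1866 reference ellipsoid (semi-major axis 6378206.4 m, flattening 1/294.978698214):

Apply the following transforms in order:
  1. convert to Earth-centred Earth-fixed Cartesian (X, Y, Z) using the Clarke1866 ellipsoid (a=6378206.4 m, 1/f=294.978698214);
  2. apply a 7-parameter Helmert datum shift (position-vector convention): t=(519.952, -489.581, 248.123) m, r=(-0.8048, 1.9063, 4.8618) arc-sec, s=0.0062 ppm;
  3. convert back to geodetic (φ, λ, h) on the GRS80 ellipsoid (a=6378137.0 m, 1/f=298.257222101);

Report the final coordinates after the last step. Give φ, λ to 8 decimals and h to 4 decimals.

φ=71.18771235°, λ=138.27243487°, h=2183.8047 m

start: φ=71.182001°, λ=138.272062°, h=2322.782 m
→ ECEF (a=6378206.400, f=1/294.978698214): X=-1540682.5168, Y=1374046.2499, Z=6016878.1577
→ Helmert 7p (PV): X=-1540139.3536, Y=1373543.8390, Z=6017135.1958
→ geod (Bowring, a=6378137.000): φ=71.18771235°, λ=138.27243487°, h=2183.8047 m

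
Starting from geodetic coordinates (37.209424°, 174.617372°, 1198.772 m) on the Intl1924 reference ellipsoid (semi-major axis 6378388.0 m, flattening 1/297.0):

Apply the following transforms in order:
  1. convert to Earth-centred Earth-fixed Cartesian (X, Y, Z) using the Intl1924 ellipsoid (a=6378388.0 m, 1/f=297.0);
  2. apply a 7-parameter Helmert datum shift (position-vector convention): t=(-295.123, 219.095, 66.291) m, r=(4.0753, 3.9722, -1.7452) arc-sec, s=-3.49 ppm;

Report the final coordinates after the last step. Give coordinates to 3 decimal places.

start: φ=37.209424°, λ=174.617372°, h=1198.772 m
→ ECEF (a=6378388.000, f=1/297.0): X=-5064721.1831, Y=477207.8154, Z=3836715.8044
→ Helmert 7p (PV): X=-5064920.7063, Y=477392.2932, Z=3836875.6686

X=-5064920.706 m, Y=477392.293 m, Z=3836875.669 m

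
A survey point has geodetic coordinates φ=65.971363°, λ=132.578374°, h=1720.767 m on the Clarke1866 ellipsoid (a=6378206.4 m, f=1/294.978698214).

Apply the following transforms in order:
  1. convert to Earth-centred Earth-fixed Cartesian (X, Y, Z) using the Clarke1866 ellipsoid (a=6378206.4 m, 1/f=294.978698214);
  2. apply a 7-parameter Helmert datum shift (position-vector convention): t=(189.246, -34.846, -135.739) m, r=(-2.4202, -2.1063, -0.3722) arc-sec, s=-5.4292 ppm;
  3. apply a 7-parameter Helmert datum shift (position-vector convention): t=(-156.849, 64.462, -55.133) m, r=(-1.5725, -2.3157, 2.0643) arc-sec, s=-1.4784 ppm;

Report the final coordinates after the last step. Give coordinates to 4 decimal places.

start: φ=65.971363°, λ=132.578374°, h=1720.767 m
→ ECEF (a=6378206.400, f=1/294.978698214): X=-1762691.1759, Y=1918364.9999, Z=5804029.6713
→ Helmert 7p (PV): X=-1762548.1666, Y=1918391.0204, Z=5803821.9123
→ Helmert 7p (PV): X=-1762786.7675, Y=1918479.2532, Z=5803723.7859

X=-1762786.7675 m, Y=1918479.2532 m, Z=5803723.7859 m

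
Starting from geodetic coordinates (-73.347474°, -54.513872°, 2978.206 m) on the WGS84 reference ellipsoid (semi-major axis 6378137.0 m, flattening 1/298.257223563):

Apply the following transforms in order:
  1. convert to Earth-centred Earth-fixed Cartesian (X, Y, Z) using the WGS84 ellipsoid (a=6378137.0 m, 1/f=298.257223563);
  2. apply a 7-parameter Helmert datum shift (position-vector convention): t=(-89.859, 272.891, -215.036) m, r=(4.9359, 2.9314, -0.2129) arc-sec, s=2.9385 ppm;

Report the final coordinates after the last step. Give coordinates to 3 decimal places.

X=1064622.151 m, Y=-1493141.914 m, Z=-6091604.325 m

start: φ=-73.347474°, λ=-54.513872°, h=2978.206 m
→ ECEF (a=6378137.000, f=1/298.257223563): X=1064796.9922, Y=-1493555.0827, Z=-6091320.5161
→ Helmert 7p (PV): X=1064622.1515, Y=-1493141.9144, Z=-6091604.3249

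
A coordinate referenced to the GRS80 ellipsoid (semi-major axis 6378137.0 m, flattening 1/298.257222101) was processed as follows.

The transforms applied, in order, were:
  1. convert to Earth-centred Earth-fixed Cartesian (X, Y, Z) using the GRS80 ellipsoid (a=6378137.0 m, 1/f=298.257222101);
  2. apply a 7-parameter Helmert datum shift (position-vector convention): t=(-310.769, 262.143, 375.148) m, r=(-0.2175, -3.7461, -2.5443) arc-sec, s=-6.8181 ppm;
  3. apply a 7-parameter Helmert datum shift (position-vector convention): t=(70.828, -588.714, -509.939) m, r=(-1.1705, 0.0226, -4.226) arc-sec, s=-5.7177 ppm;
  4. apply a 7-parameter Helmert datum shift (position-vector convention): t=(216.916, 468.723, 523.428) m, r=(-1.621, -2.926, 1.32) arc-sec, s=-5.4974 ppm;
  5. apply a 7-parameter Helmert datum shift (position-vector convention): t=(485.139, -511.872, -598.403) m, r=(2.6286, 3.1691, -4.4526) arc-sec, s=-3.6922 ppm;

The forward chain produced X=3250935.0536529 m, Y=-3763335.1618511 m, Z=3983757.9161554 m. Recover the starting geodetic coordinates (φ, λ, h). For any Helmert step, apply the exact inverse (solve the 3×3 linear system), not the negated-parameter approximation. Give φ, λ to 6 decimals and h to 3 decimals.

φ=38.889024°, λ=-49.176061°, h=2002.688 m

start: X=3250935.0537, Y=-3763335.1619, Z=3983757.9162 m
→ Helmert⁻¹: X=3250481.9228, Y=-3762716.2381, Z=3984468.9228
→ Helmert⁻¹: X=3250315.3058, Y=-3763257.7582, Z=3983891.7136
→ Helmert⁻¹: X=3250339.7153, Y=-3762646.5749, Z=3984403.4384
→ Helmert⁻¹: X=3250791.4191, Y=-3762898.4761, Z=3983992.4466
→ geod (Bowring, a=6378137.000): φ=38.88902400°, λ=-49.17606100°, h=2002.6880 m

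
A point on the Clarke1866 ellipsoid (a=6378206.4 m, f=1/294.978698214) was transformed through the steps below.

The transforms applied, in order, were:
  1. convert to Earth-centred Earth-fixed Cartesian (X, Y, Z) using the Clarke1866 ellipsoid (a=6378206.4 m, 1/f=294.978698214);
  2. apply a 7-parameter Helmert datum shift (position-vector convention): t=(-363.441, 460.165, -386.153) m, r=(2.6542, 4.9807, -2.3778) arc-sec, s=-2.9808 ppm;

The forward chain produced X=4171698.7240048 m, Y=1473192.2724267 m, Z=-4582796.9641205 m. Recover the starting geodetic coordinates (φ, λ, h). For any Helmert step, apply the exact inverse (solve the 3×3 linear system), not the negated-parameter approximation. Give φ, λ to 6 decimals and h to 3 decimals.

φ=-46.198543°, λ=19.442424°, h=2765.847 m

start: X=4171698.7240, Y=1473192.2724, Z=-4582796.9641 m
→ Helmert⁻¹: X=4172168.2740, Y=1472725.6285, Z=-4582342.6755
→ geod (Bowring, a=6378206.400): φ=-46.19854300°, λ=19.44242400°, h=2765.8470 m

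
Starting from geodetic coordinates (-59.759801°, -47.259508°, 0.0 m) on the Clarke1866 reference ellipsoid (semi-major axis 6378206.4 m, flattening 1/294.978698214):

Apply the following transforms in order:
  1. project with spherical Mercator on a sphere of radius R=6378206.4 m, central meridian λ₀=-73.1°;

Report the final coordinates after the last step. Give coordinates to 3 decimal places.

E=2876581.711 m, N=-8346544.113 m

start: φ=-59.759801°, λ=-47.259508°, h=0.000 m
→ merc (R=6378206.4, λ₀=-73.1°): E=2876581.7108, N=-8346544.1125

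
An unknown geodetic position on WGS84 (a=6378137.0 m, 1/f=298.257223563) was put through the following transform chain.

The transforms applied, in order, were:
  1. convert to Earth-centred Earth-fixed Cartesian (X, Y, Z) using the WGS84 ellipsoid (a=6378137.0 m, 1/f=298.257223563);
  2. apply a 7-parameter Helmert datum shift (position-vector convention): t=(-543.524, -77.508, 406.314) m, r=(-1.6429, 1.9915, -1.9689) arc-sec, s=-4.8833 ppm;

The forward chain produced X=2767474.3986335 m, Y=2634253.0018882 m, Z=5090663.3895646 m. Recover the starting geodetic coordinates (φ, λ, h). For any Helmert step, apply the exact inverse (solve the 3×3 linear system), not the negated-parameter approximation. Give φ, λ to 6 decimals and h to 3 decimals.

start: X=2767474.3986, Y=2634253.0019, Z=5090663.3896 m
→ Helmert⁻¹: X=2767957.1463, Y=2634329.2512, Z=5090329.6402
→ geod (Bowring, a=6378137.000): φ=53.29009700°, λ=43.58305300°, h=526.5660 m

φ=53.290097°, λ=43.583053°, h=526.566 m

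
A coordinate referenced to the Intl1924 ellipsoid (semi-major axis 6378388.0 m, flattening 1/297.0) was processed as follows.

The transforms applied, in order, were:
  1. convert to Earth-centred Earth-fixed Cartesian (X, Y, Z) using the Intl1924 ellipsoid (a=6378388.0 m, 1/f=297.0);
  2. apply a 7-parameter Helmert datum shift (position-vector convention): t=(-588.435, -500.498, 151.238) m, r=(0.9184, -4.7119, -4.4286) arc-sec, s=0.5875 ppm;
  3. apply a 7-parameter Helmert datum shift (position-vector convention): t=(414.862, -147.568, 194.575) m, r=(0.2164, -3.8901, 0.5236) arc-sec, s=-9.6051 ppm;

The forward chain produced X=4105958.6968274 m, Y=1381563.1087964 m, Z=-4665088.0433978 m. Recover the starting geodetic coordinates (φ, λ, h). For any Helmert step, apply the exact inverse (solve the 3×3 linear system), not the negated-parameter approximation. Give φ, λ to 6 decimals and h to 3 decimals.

start: X=4105958.6968, Y=1381563.1088, Z=-4665088.0434 m
→ Helmert⁻¹: X=4105498.7885, Y=1381708.6320, Z=-4665406.3076
→ Helmert⁻¹: X=4105948.5511, Y=1382275.7006, Z=-4665654.7552
→ geod (Bowring, a=6378388.000): φ=-47.31385800°, λ=18.60590800°, h=104.2420 m

φ=-47.313858°, λ=18.605908°, h=104.242 m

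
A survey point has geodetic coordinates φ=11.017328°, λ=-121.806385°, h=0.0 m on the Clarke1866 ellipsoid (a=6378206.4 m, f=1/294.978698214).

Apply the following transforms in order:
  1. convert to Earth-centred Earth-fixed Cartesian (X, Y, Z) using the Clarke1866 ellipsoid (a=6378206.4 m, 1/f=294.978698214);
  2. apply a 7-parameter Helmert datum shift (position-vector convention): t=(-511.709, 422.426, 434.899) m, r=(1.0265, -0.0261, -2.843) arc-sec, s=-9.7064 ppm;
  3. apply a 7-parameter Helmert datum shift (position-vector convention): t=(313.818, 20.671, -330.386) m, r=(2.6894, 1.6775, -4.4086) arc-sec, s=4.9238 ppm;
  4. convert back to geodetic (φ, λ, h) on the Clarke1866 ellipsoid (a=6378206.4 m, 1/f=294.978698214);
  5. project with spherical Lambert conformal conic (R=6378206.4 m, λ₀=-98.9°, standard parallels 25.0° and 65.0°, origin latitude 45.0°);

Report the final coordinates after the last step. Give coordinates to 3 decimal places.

start: φ=11.017328°, λ=-121.806385°, h=0.000 m
→ ECEF (a=6378206.400, f=1/294.978698214): X=-3300087.9364, Y=-5321172.8166, Z=1210811.8881
→ Helmert 7p (PV): X=-3300641.1090, Y=-5320659.2814, Z=1211208.1357
→ Helmert 7p (PV): X=-3300447.4138, Y=-5320610.0541, Z=1210841.1827
→ geod (Bowring, a=6378206.400): φ=11.01808692°, λ=-121.81189483°, h=-277.8419 m
→ lcc (R=6378206.4, λ₀=-98.9°): E=-2745590.4066, N=-3374245.3540

E=-2745590.407 m, N=-3374245.354 m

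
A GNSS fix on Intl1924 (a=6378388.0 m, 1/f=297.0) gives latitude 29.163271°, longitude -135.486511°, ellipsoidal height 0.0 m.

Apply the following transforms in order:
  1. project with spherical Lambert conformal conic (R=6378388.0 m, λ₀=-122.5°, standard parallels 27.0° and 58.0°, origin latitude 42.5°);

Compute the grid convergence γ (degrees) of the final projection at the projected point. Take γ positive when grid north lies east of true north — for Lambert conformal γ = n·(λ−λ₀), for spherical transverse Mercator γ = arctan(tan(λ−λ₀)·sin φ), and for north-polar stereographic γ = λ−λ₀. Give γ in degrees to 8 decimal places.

start: φ=29.163271°, λ=-135.486511°, h=0.000 m
→ into lcc (λ₀=-122.5°): φ=29.16327100°, λ−λ₀=-12.98651100°
convergence γ = -8.88562139°

-8.88562139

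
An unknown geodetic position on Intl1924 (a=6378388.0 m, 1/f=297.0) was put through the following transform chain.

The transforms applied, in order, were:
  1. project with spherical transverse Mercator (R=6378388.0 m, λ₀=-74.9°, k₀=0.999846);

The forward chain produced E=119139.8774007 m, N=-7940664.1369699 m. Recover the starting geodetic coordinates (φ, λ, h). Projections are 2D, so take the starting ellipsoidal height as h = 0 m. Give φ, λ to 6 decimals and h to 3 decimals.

φ=-71.310799°, λ=-71.558109°, h=0.000 m

start: E=119139.8774, N=-7940664.1370 m
→ tm⁻¹: φ=-71.31079900°, λ=-71.55810900°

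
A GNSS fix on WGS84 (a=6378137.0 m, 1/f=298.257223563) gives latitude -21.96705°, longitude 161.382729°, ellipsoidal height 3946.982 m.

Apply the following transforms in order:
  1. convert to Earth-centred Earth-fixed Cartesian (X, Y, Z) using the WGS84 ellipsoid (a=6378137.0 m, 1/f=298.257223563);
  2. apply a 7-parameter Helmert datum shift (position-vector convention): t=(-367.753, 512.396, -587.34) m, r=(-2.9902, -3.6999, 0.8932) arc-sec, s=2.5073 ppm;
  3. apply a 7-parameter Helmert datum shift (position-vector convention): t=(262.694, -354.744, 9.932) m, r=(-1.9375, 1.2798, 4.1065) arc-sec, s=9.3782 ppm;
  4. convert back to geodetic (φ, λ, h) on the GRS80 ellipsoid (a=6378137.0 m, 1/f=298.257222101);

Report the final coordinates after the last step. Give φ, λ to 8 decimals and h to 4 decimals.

φ=-21.97245426°, λ=161.38343060°, h=4378.1244 m

start: φ=-21.967050°, λ=161.382729°, h=3946.982 m
→ ECEF (a=6378137.000, f=1/298.257223563): X=-5611652.0229, Y=1890412.8793, Z=-2372506.0817
→ Helmert 7p (PV): X=-5611999.4749, Y=1890871.3206, Z=-2373227.4354
→ Helmert 7p (PV): X=-5611841.7820, Y=1890400.2873, Z=-2373222.7008
→ geod (Bowring, a=6378137.000): φ=-21.97245426°, λ=161.38343060°, h=4378.1244 m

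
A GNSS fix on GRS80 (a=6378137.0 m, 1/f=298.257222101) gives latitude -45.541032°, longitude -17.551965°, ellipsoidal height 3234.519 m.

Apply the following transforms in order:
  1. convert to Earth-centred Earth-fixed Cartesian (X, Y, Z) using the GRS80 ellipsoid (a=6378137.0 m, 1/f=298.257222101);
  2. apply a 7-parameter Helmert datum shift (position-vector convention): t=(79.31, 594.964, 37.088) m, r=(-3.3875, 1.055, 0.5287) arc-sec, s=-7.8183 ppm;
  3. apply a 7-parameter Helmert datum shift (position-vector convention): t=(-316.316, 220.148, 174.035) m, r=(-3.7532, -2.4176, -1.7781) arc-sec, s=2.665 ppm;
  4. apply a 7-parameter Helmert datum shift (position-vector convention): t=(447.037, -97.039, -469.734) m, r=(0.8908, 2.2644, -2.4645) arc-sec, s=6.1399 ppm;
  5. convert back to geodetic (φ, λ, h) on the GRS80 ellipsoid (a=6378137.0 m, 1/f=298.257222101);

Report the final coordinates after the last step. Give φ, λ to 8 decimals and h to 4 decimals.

φ=-45.54248033°, λ=-17.54517628°, h=3413.9005 m

start: φ=-45.541032°, λ=-17.551965°, h=3234.519 m
→ ECEF (a=6378137.000, f=1/298.257222101): X=4268700.3681, Y=-1350173.6997, Z=-4531973.0960
→ Helmert 7p (PV): X=4268726.5850, Y=-1349631.6664, Z=-4531900.2351
→ Helmert 7p (PV): X=4268463.1285, Y=-1349534.3765, Z=-4531663.6864
→ Helmert 7p (PV): X=4268870.4994, Y=-1349671.1313, Z=-4532213.9327
→ geod (Bowring, a=6378137.000): φ=-45.54248033°, λ=-17.54517628°, h=3413.9005 m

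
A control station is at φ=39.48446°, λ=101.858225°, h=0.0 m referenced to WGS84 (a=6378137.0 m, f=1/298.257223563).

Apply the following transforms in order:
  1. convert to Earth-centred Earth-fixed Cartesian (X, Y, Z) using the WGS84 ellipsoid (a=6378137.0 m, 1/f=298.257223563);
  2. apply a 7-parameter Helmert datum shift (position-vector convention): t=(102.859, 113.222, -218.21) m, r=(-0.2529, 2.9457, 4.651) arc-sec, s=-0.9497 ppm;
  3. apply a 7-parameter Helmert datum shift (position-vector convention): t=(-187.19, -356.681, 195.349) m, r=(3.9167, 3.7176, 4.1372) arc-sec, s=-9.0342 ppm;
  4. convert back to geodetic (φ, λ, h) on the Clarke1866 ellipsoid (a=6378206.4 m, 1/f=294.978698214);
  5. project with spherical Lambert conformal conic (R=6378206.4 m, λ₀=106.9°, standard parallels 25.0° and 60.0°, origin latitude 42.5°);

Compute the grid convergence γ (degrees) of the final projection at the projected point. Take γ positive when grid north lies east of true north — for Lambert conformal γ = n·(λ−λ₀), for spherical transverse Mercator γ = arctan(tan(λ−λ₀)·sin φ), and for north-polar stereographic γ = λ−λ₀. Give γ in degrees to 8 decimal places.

start: φ=39.484460°, λ=101.858225°, h=0.000 m
→ ECEF (a=6378137.000, f=1/298.257223563): X=-1012925.9002, Y=4824107.2457, Z=4033972.0662
→ Helmert 7p (PV): X=-1012873.2466, Y=4824197.9921, Z=4033758.5760
→ Helmert 7p (PV): X=-1013075.3461, Y=4823700.8175, Z=4034027.3429
→ geod (Bowring, a=6378206.400): φ=39.48904857°, λ=101.86089598°, h=-221.5086 m
→ into lcc (λ₀=106.9°): φ=39.48904857°, λ−λ₀=-5.03910402°
convergence γ = -3.46053875°

-3.46053875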